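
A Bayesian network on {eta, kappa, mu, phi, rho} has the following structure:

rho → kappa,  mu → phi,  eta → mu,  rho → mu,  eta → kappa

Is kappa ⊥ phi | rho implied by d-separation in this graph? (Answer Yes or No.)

No — kappa and phi are not d-separated given {rho}.

We examine all 2 paths between kappa and phi:
Path 1: kappa ← rho → mu → phi
  rho is a fork here and rho is conditioned on, so the path is blocked at rho.
Path 2: kappa ← eta → mu → phi
  eta is a fork and eta is not conditioned on; mu is a chain and mu is not conditioned on — no node blocks this path, so it is active.
Because an active path exists, kappa and phi are not d-separated.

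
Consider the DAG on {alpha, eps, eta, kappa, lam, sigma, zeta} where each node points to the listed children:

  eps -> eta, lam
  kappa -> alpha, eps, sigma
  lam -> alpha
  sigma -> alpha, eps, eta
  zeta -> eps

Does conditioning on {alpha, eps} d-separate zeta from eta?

We examine all 6 paths between zeta and eta:
Path 1: zeta → eps ← kappa → sigma → eta
  eps is a collider and eps is conditioned on, which opens it; kappa is a fork and kappa is not conditioned on; sigma is a chain and sigma is not conditioned on — no node blocks this path, so it is active.
Path 2: zeta → eps ← kappa → alpha ← sigma → eta
  eps is a collider and eps is conditioned on, which opens it; kappa is a fork and kappa is not conditioned on; alpha is a collider and alpha is conditioned on, which opens it; sigma is a fork and sigma is not conditioned on — no node blocks this path, so it is active.
Path 3: zeta → eps → eta
  eps is a chain here and eps is conditioned on, so the path is blocked at eps.
Path 4: zeta → eps ← sigma → eta
  eps is a collider and eps is conditioned on, which opens it; sigma is a fork and sigma is not conditioned on — no node blocks this path, so it is active.
Path 5: zeta → eps → lam → alpha ← kappa → sigma → eta
  eps is a chain here and eps is conditioned on, so the path is blocked at eps.
Path 6: zeta → eps → lam → alpha ← sigma → eta
  eps is a chain here and eps is conditioned on, so the path is blocked at eps.
At least one path is unblocked, so d-separation fails.

No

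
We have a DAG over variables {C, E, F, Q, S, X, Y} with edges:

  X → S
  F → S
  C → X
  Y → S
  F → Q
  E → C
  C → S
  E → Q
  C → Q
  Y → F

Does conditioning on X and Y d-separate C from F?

Yes

6 paths connect C and F; each must be blocked for d-separation to hold:
  1. C → Q ← F — Q:collider[blocks] ⇒ blocked
  2. C → S ← F — S:collider[blocks] ⇒ blocked
  3. C → S ← Y → F — S:collider[blocks]; Y:fork[blocks] ⇒ blocked
  4. C ← E → Q ← F — E:fork[open]; Q:collider[blocks] ⇒ blocked
  5. C → X → S ← F — X:chain[blocks]; S:collider[blocks] ⇒ blocked
  6. C → X → S ← Y → F — X:chain[blocks]; S:collider[blocks]; Y:fork[blocks] ⇒ blocked
Every path is blocked, so C and F are d-separated given {X, Y}.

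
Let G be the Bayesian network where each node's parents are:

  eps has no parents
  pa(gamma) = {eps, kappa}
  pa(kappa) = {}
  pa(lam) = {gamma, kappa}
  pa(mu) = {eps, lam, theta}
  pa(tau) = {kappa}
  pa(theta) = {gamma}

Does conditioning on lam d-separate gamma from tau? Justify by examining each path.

We examine all 4 paths between gamma and tau:
Path 1: gamma ← kappa → tau
  kappa is a fork and kappa is not conditioned on — no node blocks this path, so it is active.
Path 2: gamma ← eps → mu ← lam ← kappa → tau
  mu is a collider here and neither mu nor any of its descendants is conditioned on, so the collider stays closed — the path is blocked at mu.
Path 3: gamma → theta → mu ← lam ← kappa → tau
  mu is a collider here and neither mu nor any of its descendants is conditioned on, so the collider stays closed — the path is blocked at mu.
Path 4: gamma → lam ← kappa → tau
  lam is a collider and lam is conditioned on, which opens it; kappa is a fork and kappa is not conditioned on — no node blocks this path, so it is active.
Since the path gamma ← kappa → tau is active, gamma and tau are not d-separated given {lam}.

No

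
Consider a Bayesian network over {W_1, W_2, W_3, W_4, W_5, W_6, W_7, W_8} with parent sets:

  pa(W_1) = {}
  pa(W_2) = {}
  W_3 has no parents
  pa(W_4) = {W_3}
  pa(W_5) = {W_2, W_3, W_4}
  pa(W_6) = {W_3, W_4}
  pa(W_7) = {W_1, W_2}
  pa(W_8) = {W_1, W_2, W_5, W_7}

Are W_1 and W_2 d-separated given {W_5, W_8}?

No

We examine all 6 paths between W_1 and W_2:
Path 1: W_1 → W_8 ← W_5 ← W_2
  W_5 is a chain here and W_5 is conditioned on, so the path is blocked at W_5.
Path 2: W_1 → W_8 ← W_2
  W_8 is a collider and W_8 is conditioned on, which opens it — no node blocks this path, so it is active.
Path 3: W_1 → W_8 ← W_7 ← W_2
  W_8 is a collider and W_8 is conditioned on, which opens it; W_7 is a chain and W_7 is not conditioned on — no node blocks this path, so it is active.
Path 4: W_1 → W_7 → W_8 ← W_5 ← W_2
  W_5 is a chain here and W_5 is conditioned on, so the path is blocked at W_5.
Path 5: W_1 → W_7 → W_8 ← W_2
  W_7 is a chain and W_7 is not conditioned on; W_8 is a collider and W_8 is conditioned on, which opens it — no node blocks this path, so it is active.
Path 6: W_1 → W_7 ← W_2
  W_7 is a collider and its descendant W_8 is conditioned on, which opens it — no node blocks this path, so it is active.
At least one path is unblocked, so d-separation fails.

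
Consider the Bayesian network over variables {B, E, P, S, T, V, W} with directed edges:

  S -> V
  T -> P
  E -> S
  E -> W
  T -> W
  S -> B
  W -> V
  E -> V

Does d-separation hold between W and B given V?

Enumerating the 4 paths from W to B and testing each for blocking by {V}:
Path 1: W → V ← S → B
  V is a collider and V is conditioned on, which opens it; S is a fork and S is not conditioned on — no node blocks this path, so it is active.
Path 2: W → V ← E → S → B
  V is a collider and V is conditioned on, which opens it; E is a fork and E is not conditioned on; S is a chain and S is not conditioned on — no node blocks this path, so it is active.
Path 3: W ← E → S → B
  E is a fork and E is not conditioned on; S is a chain and S is not conditioned on — no node blocks this path, so it is active.
Path 4: W ← E → V ← S → B
  E is a fork and E is not conditioned on; V is a collider and V is conditioned on, which opens it; S is a fork and S is not conditioned on — no node blocks this path, so it is active.
At least one path is unblocked, so d-separation fails.

No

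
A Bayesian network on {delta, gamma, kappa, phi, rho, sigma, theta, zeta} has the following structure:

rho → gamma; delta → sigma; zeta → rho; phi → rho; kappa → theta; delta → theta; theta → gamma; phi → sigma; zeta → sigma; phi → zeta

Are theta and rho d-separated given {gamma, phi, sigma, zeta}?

There are 5 undirected paths between theta and rho; checking each against the conditioning set {gamma, phi, sigma, zeta}:
  1. theta ← delta → sigma ← zeta → rho — delta:fork[open]; sigma:collider[open]; zeta:fork[blocks] ⇒ blocked
  2. theta ← delta → sigma ← zeta ← phi → rho — delta:fork[open]; sigma:collider[open]; zeta:chain[blocks]; phi:fork[blocks] ⇒ blocked
  3. theta ← delta → sigma ← phi → zeta → rho — delta:fork[open]; sigma:collider[open]; phi:fork[blocks]; zeta:chain[blocks] ⇒ blocked
  4. theta ← delta → sigma ← phi → rho — delta:fork[open]; sigma:collider[open]; phi:fork[blocks] ⇒ blocked
  5. theta → gamma ← rho — gamma:collider[open] ⇒ active
Because an active path exists, theta and rho are not d-separated.

No — theta and rho are not d-separated given {gamma, phi, sigma, zeta}.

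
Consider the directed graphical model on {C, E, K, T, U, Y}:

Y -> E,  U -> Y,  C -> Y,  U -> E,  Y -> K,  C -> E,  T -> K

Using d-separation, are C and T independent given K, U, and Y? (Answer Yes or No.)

3 paths connect C and T; each must be blocked for d-separation to hold:
Path 1: C → E ← Y → K ← T
  E is a collider here and neither E nor any of its descendants is conditioned on, so the collider stays closed — the path is blocked at E.
Path 2: C → E ← U → Y → K ← T
  E is a collider here and neither E nor any of its descendants is conditioned on, so the collider stays closed — the path is blocked at E.
Path 3: C → Y → K ← T
  Y is a chain here and Y is conditioned on, so the path is blocked at Y.
Since every path is blocked, d-separation holds.

Yes — C and T are d-separated given {K, U, Y}.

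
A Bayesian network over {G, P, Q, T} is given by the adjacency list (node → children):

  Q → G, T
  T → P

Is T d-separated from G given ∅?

There is one path between T and G:
Path 1: T ← Q → G
  Q is a fork and Q is not conditioned on — no node blocks this path, so it is active.
At least one path is unblocked, so d-separation fails.

No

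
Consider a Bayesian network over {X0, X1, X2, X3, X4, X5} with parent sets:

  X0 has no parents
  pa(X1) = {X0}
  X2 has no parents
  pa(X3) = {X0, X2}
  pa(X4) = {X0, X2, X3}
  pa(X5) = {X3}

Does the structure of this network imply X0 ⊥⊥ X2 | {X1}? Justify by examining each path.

Yes

4 paths connect X0 and X2; each must be blocked for d-separation to hold:
  1. X0 → X3 → X4 ← X2 — X3:chain[open]; X4:collider[blocks] ⇒ blocked
  2. X0 → X3 ← X2 — X3:collider[blocks] ⇒ blocked
  3. X0 → X4 ← X3 ← X2 — X4:collider[blocks]; X3:chain[open] ⇒ blocked
  4. X0 → X4 ← X2 — X4:collider[blocks] ⇒ blocked
All paths are blocked; X0 ⊥ X2 | {X1} holds.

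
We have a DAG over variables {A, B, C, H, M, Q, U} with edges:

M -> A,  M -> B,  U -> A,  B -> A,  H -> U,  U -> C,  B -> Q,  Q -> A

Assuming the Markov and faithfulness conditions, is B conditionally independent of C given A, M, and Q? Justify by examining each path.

Enumerating the 3 paths from B to C and testing each for blocking by {A, M, Q}:
Path 1: B → Q → A ← U → C
  Q is a chain here and Q is conditioned on, so the path is blocked at Q.
Path 2: B → A ← U → C
  A is a collider and A is conditioned on, which opens it; U is a fork and U is not conditioned on — no node blocks this path, so it is active.
Path 3: B ← M → A ← U → C
  M is a fork here and M is conditioned on, so the path is blocked at M.
Since the path B → A ← U → C is active, B and C are not d-separated given {A, M, Q}.

No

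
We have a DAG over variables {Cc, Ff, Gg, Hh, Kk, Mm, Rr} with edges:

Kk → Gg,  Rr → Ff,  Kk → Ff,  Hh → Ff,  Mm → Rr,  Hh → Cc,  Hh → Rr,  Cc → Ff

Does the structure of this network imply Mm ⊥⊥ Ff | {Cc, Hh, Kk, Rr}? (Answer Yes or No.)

3 paths connect Mm and Ff; each must be blocked for d-separation to hold:
  1. Mm → Rr → Ff — Rr:chain[blocks] ⇒ blocked
  2. Mm → Rr ← Hh → Ff — Rr:collider[open]; Hh:fork[blocks] ⇒ blocked
  3. Mm → Rr ← Hh → Cc → Ff — Rr:collider[open]; Hh:fork[blocks]; Cc:chain[blocks] ⇒ blocked
Since every path is blocked, d-separation holds.

Yes — Mm and Ff are d-separated given {Cc, Hh, Kk, Rr}.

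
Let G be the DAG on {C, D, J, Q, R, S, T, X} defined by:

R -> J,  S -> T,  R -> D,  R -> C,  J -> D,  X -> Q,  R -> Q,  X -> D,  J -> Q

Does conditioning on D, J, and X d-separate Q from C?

No

5 paths connect Q and C; each must be blocked for d-separation to hold:
Path 1: Q ← X → D ← R → C
  X is a fork here and X is conditioned on, so the path is blocked at X.
Path 2: Q ← X → D ← J ← R → C
  X is a fork here and X is conditioned on, so the path is blocked at X.
Path 3: Q ← R → C
  R is a fork and R is not conditioned on — no node blocks this path, so it is active.
Path 4: Q ← J ← R → C
  J is a chain here and J is conditioned on, so the path is blocked at J.
Path 5: Q ← J → D ← R → C
  J is a fork here and J is conditioned on, so the path is blocked at J.
At least one path is unblocked, so d-separation fails.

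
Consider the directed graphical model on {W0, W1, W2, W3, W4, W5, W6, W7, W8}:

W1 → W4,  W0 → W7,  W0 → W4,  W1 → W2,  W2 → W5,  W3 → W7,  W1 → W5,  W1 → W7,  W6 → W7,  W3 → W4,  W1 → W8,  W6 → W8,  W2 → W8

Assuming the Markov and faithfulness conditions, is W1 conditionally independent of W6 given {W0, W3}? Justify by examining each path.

Yes

There are 6 undirected paths between W1 and W6; checking each against the conditioning set {W0, W3}:
Path 1: W1 → W4 ← W0 → W7 ← W6
  W4 is a collider here and neither W4 nor any of its descendants is conditioned on, so the collider stays closed — the path is blocked at W4.
Path 2: W1 → W4 ← W3 → W7 ← W6
  W4 is a collider here and neither W4 nor any of its descendants is conditioned on, so the collider stays closed — the path is blocked at W4.
Path 3: W1 → W7 ← W6
  W7 is a collider here and neither W7 nor any of its descendants is conditioned on, so the collider stays closed — the path is blocked at W7.
Path 4: W1 → W2 → W8 ← W6
  W8 is a collider here and neither W8 nor any of its descendants is conditioned on, so the collider stays closed — the path is blocked at W8.
Path 5: W1 → W8 ← W6
  W8 is a collider here and neither W8 nor any of its descendants is conditioned on, so the collider stays closed — the path is blocked at W8.
Path 6: W1 → W5 ← W2 → W8 ← W6
  W5 is a collider here and neither W5 nor any of its descendants is conditioned on, so the collider stays closed — the path is blocked at W5.
Since every path is blocked, d-separation holds.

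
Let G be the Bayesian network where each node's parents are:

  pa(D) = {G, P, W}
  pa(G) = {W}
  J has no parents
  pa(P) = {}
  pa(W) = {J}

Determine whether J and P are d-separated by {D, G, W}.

Yes — J and P are d-separated given {D, G, W}.

There are 2 undirected paths between J and P; checking each against the conditioning set {D, G, W}:
  1. J → W → D ← P — W:chain[blocks]; D:collider[open] ⇒ blocked
  2. J → W → G → D ← P — W:chain[blocks]; G:chain[blocks]; D:collider[open] ⇒ blocked
Every path is blocked, so J and P are d-separated given {D, G, W}.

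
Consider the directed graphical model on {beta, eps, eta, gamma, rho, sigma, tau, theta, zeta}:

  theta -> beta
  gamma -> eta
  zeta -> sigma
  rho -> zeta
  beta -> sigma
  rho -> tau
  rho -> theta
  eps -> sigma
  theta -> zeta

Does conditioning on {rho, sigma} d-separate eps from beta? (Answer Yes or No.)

There are 3 undirected paths between eps and beta; checking each against the conditioning set {rho, sigma}:
Path 1: eps → sigma ← zeta ← rho → theta → beta
  rho is a fork here and rho is conditioned on, so the path is blocked at rho.
Path 2: eps → sigma ← zeta ← theta → beta
  sigma is a collider and sigma is conditioned on, which opens it; zeta is a chain and zeta is not conditioned on; theta is a fork and theta is not conditioned on — no node blocks this path, so it is active.
Path 3: eps → sigma ← beta
  sigma is a collider and sigma is conditioned on, which opens it — no node blocks this path, so it is active.
Because an active path exists, eps and beta are not d-separated.

No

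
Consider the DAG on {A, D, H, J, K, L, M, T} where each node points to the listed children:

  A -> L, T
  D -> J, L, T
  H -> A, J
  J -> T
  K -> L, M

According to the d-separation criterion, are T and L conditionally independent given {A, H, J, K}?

There are 6 undirected paths between T and L; checking each against the conditioning set {A, H, J, K}:
Path 1: T ← J ← D → L
  J is a chain here and J is conditioned on, so the path is blocked at J.
Path 2: T ← J ← H → A → L
  J is a chain here and J is conditioned on, so the path is blocked at J.
Path 3: T ← D → J ← H → A → L
  H is a fork here and H is conditioned on, so the path is blocked at H.
Path 4: T ← D → L
  D is a fork and D is not conditioned on — no node blocks this path, so it is active.
Path 5: T ← A ← H → J ← D → L
  A is a chain here and A is conditioned on, so the path is blocked at A.
Path 6: T ← A → L
  A is a fork here and A is conditioned on, so the path is blocked at A.
Since the path T ← D → L is active, T and L are not d-separated given {A, H, J, K}.

No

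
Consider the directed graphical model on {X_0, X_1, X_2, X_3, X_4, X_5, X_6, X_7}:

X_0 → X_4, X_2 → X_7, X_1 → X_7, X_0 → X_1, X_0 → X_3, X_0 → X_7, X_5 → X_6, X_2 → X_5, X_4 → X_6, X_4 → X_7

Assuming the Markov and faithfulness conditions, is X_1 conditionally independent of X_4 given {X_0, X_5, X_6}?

Yes

We examine all 6 paths between X_1 and X_4:
  1. X_1 ← X_0 → X_4 — X_0:fork[blocks] ⇒ blocked
  2. X_1 ← X_0 → X_7 ← X_4 — X_0:fork[blocks]; X_7:collider[blocks] ⇒ blocked
  3. X_1 ← X_0 → X_7 ← X_2 → X_5 → X_6 ← X_4 — X_0:fork[blocks]; X_7:collider[blocks]; X_2:fork[open]; X_5:chain[blocks]; X_6:collider[open] ⇒ blocked
  4. X_1 → X_7 ← X_4 — X_7:collider[blocks] ⇒ blocked
  5. X_1 → X_7 ← X_0 → X_4 — X_7:collider[blocks]; X_0:fork[blocks] ⇒ blocked
  6. X_1 → X_7 ← X_2 → X_5 → X_6 ← X_4 — X_7:collider[blocks]; X_2:fork[open]; X_5:chain[blocks]; X_6:collider[open] ⇒ blocked
All paths are blocked; X_1 ⊥ X_4 | {X_0, X_5, X_6} holds.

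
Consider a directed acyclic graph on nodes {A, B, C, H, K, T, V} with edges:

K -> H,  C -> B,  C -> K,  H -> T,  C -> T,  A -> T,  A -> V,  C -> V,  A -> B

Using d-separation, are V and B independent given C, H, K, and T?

6 paths connect V and B; each must be blocked for d-separation to hold:
Path 1: V ← C → T ← A → B
  C is a fork here and C is conditioned on, so the path is blocked at C.
Path 2: V ← C → B
  C is a fork here and C is conditioned on, so the path is blocked at C.
Path 3: V ← C → K → H → T ← A → B
  C is a fork here and C is conditioned on, so the path is blocked at C.
Path 4: V ← A → T ← H ← K ← C → B
  H is a chain here and H is conditioned on, so the path is blocked at H.
Path 5: V ← A → T ← C → B
  C is a fork here and C is conditioned on, so the path is blocked at C.
Path 6: V ← A → B
  A is a fork and A is not conditioned on — no node blocks this path, so it is active.
Since the path V ← A → B is active, V and B are not d-separated given {C, H, K, T}.

No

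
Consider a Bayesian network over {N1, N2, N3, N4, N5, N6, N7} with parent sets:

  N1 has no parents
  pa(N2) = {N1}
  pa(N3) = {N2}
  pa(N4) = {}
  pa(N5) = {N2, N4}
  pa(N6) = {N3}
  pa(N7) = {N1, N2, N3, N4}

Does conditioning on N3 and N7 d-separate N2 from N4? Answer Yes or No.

4 paths connect N2 and N4; each must be blocked for d-separation to hold:
  1. N2 → N3 → N7 ← N4 — N3:chain[blocks]; N7:collider[open] ⇒ blocked
  2. N2 → N7 ← N4 — N7:collider[open] ⇒ active
  3. N2 → N5 ← N4 — N5:collider[blocks] ⇒ blocked
  4. N2 ← N1 → N7 ← N4 — N1:fork[open]; N7:collider[open] ⇒ active
Since the path N2 → N7 ← N4 is active, N2 and N4 are not d-separated given {N3, N7}.

No — N2 and N4 are not d-separated given {N3, N7}.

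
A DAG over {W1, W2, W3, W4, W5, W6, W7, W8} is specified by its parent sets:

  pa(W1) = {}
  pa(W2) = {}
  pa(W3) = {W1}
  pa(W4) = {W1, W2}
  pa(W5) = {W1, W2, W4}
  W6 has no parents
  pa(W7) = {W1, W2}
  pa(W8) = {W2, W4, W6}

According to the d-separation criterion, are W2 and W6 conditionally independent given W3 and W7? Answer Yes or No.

Yes

We examine all 6 paths between W2 and W6:
Path 1: W2 → W7 ← W1 → W4 → W8 ← W6
  W8 is a collider here and neither W8 nor any of its descendants is conditioned on, so the collider stays closed — the path is blocked at W8.
Path 2: W2 → W7 ← W1 → W5 ← W4 → W8 ← W6
  W5 is a collider here and neither W5 nor any of its descendants is conditioned on, so the collider stays closed — the path is blocked at W5.
Path 3: W2 → W4 → W8 ← W6
  W8 is a collider here and neither W8 nor any of its descendants is conditioned on, so the collider stays closed — the path is blocked at W8.
Path 4: W2 → W5 ← W1 → W4 → W8 ← W6
  W5 is a collider here and neither W5 nor any of its descendants is conditioned on, so the collider stays closed — the path is blocked at W5.
Path 5: W2 → W5 ← W4 → W8 ← W6
  W5 is a collider here and neither W5 nor any of its descendants is conditioned on, so the collider stays closed — the path is blocked at W5.
Path 6: W2 → W8 ← W6
  W8 is a collider here and neither W8 nor any of its descendants is conditioned on, so the collider stays closed — the path is blocked at W8.
Every path is blocked, so W2 and W6 are d-separated given {W3, W7}.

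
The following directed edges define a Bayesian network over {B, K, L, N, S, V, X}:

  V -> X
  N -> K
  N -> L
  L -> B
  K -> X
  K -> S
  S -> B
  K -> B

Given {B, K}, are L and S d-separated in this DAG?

We examine all 4 paths between L and S:
  1. L → B ← K → S — B:collider[open]; K:fork[blocks] ⇒ blocked
  2. L → B ← S — B:collider[open] ⇒ active
  3. L ← N → K → S — N:fork[open]; K:chain[blocks] ⇒ blocked
  4. L ← N → K → B ← S — N:fork[open]; K:chain[blocks]; B:collider[open] ⇒ blocked
Because an active path exists, L and S are not d-separated.

No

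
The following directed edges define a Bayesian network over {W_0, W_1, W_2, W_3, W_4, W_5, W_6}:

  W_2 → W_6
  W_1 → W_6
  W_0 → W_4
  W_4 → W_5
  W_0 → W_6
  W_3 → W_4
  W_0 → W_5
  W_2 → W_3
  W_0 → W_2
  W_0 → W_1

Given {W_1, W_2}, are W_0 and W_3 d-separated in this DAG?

Yes

There are 5 undirected paths between W_0 and W_3; checking each against the conditioning set {W_1, W_2}:
Path 1: W_0 → W_1 → W_6 ← W_2 → W_3
  W_1 is a chain here and W_1 is conditioned on, so the path is blocked at W_1.
Path 2: W_0 → W_4 ← W_3
  W_4 is a collider here and neither W_4 nor any of its descendants is conditioned on, so the collider stays closed — the path is blocked at W_4.
Path 3: W_0 → W_5 ← W_4 ← W_3
  W_5 is a collider here and neither W_5 nor any of its descendants is conditioned on, so the collider stays closed — the path is blocked at W_5.
Path 4: W_0 → W_2 → W_3
  W_2 is a chain here and W_2 is conditioned on, so the path is blocked at W_2.
Path 5: W_0 → W_6 ← W_2 → W_3
  W_6 is a collider here and neither W_6 nor any of its descendants is conditioned on, so the collider stays closed — the path is blocked at W_6.
Every path is blocked, so W_0 and W_3 are d-separated given {W_1, W_2}.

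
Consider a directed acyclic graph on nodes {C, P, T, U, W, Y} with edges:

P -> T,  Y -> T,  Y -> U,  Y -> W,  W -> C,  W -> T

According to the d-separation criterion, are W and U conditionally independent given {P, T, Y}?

Yes

Enumerating the 2 paths from W to U and testing each for blocking by {P, T, Y}:
Path 1: W → T ← Y → U
  Y is a fork here and Y is conditioned on, so the path is blocked at Y.
Path 2: W ← Y → U
  Y is a fork here and Y is conditioned on, so the path is blocked at Y.
Since every path is blocked, d-separation holds.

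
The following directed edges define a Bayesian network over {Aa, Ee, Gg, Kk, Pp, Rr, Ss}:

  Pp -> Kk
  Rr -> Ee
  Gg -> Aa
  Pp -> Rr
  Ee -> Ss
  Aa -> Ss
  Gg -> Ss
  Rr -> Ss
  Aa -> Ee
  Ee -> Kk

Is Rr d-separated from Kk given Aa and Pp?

5 paths connect Rr and Kk; each must be blocked for d-separation to hold:
Path 1: Rr ← Pp → Kk
  Pp is a fork here and Pp is conditioned on, so the path is blocked at Pp.
Path 2: Rr → Ee → Kk
  Ee is a chain and Ee is not conditioned on — no node blocks this path, so it is active.
Path 3: Rr → Ss ← Gg → Aa → Ee → Kk
  Ss is a collider here and neither Ss nor any of its descendants is conditioned on, so the collider stays closed — the path is blocked at Ss.
Path 4: Rr → Ss ← Ee → Kk
  Ss is a collider here and neither Ss nor any of its descendants is conditioned on, so the collider stays closed — the path is blocked at Ss.
Path 5: Rr → Ss ← Aa → Ee → Kk
  Ss is a collider here and neither Ss nor any of its descendants is conditioned on, so the collider stays closed — the path is blocked at Ss.
Since the path Rr → Ee → Kk is active, Rr and Kk are not d-separated given {Aa, Pp}.

No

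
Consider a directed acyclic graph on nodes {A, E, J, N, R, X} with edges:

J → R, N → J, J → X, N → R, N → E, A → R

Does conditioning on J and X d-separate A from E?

We examine all 2 paths between A and E:
  1. A → R ← N → E — R:collider[blocks]; N:fork[open] ⇒ blocked
  2. A → R ← J ← N → E — R:collider[blocks]; J:chain[blocks]; N:fork[open] ⇒ blocked
Since every path is blocked, d-separation holds.

Yes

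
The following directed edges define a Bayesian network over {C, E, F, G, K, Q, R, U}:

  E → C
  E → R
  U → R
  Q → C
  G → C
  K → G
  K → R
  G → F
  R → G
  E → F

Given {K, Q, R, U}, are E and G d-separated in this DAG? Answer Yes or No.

Enumerating the 4 paths from E to G and testing each for blocking by {K, Q, R, U}:
  1. E → C ← G — C:collider[blocks] ⇒ blocked
  2. E → R ← K → G — R:collider[open]; K:fork[blocks] ⇒ blocked
  3. E → R → G — R:chain[blocks] ⇒ blocked
  4. E → F ← G — F:collider[blocks] ⇒ blocked
Since every path is blocked, d-separation holds.

Yes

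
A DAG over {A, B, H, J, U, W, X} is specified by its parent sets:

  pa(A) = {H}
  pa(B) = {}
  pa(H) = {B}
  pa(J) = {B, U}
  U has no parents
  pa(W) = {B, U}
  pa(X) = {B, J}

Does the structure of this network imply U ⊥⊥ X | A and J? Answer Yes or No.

We examine all 4 paths between U and X:
Path 1: U → W ← B → J → X
  W is a collider here and neither W nor any of its descendants is conditioned on, so the collider stays closed — the path is blocked at W.
Path 2: U → W ← B → X
  W is a collider here and neither W nor any of its descendants is conditioned on, so the collider stays closed — the path is blocked at W.
Path 3: U → J ← B → X
  J is a collider and J is conditioned on, which opens it; B is a fork and B is not conditioned on — no node blocks this path, so it is active.
Path 4: U → J → X
  J is a chain here and J is conditioned on, so the path is blocked at J.
Because an active path exists, U and X are not d-separated.

No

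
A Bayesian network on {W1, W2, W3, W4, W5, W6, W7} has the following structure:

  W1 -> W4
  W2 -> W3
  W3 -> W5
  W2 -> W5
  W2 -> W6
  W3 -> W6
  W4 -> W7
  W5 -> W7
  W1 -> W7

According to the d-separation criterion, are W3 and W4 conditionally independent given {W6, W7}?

No

Enumerating the 6 paths from W3 to W4 and testing each for blocking by {W6, W7}:
Path 1: W3 ← W2 → W5 → W7 ← W1 → W4
  W2 is a fork and W2 is not conditioned on; W5 is a chain and W5 is not conditioned on; W7 is a collider and W7 is conditioned on, which opens it; W1 is a fork and W1 is not conditioned on — no node blocks this path, so it is active.
Path 2: W3 ← W2 → W5 → W7 ← W4
  W2 is a fork and W2 is not conditioned on; W5 is a chain and W5 is not conditioned on; W7 is a collider and W7 is conditioned on, which opens it — no node blocks this path, so it is active.
Path 3: W3 → W5 → W7 ← W1 → W4
  W5 is a chain and W5 is not conditioned on; W7 is a collider and W7 is conditioned on, which opens it; W1 is a fork and W1 is not conditioned on — no node blocks this path, so it is active.
Path 4: W3 → W5 → W7 ← W4
  W5 is a chain and W5 is not conditioned on; W7 is a collider and W7 is conditioned on, which opens it — no node blocks this path, so it is active.
Path 5: W3 → W6 ← W2 → W5 → W7 ← W1 → W4
  W6 is a collider and W6 is conditioned on, which opens it; W2 is a fork and W2 is not conditioned on; W5 is a chain and W5 is not conditioned on; W7 is a collider and W7 is conditioned on, which opens it; W1 is a fork and W1 is not conditioned on — no node blocks this path, so it is active.
Path 6: W3 → W6 ← W2 → W5 → W7 ← W4
  W6 is a collider and W6 is conditioned on, which opens it; W2 is a fork and W2 is not conditioned on; W5 is a chain and W5 is not conditioned on; W7 is a collider and W7 is conditioned on, which opens it — no node blocks this path, so it is active.
Because an active path exists, W3 and W4 are not d-separated.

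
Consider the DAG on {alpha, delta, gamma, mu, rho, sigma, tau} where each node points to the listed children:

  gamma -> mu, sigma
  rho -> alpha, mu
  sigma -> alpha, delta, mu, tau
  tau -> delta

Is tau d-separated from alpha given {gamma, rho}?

6 paths connect tau and alpha; each must be blocked for d-separation to hold:
Path 1: tau ← sigma ← gamma → mu ← rho → alpha
  gamma is a fork here and gamma is conditioned on, so the path is blocked at gamma.
Path 2: tau ← sigma → mu ← rho → alpha
  mu is a collider here and neither mu nor any of its descendants is conditioned on, so the collider stays closed — the path is blocked at mu.
Path 3: tau ← sigma → alpha
  sigma is a fork and sigma is not conditioned on — no node blocks this path, so it is active.
Path 4: tau → delta ← sigma ← gamma → mu ← rho → alpha
  delta is a collider here and neither delta nor any of its descendants is conditioned on, so the collider stays closed — the path is blocked at delta.
Path 5: tau → delta ← sigma → mu ← rho → alpha
  delta is a collider here and neither delta nor any of its descendants is conditioned on, so the collider stays closed — the path is blocked at delta.
Path 6: tau → delta ← sigma → alpha
  delta is a collider here and neither delta nor any of its descendants is conditioned on, so the collider stays closed — the path is blocked at delta.
Since the path tau ← sigma → alpha is active, tau and alpha are not d-separated given {gamma, rho}.

No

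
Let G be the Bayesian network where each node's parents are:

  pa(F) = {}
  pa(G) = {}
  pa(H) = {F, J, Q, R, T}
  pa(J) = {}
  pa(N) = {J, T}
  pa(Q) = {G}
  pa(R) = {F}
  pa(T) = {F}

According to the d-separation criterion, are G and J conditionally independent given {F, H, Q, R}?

Yes

We examine all 4 paths between G and J:
Path 1: G → Q → H ← T → N ← J
  Q is a chain here and Q is conditioned on, so the path is blocked at Q.
Path 2: G → Q → H ← J
  Q is a chain here and Q is conditioned on, so the path is blocked at Q.
Path 3: G → Q → H ← R ← F → T → N ← J
  Q is a chain here and Q is conditioned on, so the path is blocked at Q.
Path 4: G → Q → H ← F → T → N ← J
  Q is a chain here and Q is conditioned on, so the path is blocked at Q.
Since every path is blocked, d-separation holds.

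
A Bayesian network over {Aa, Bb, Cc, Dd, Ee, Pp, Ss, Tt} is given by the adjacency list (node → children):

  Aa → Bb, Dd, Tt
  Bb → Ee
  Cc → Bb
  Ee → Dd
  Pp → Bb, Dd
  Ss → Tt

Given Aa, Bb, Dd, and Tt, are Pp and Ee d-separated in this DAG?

There are 4 undirected paths between Pp and Ee; checking each against the conditioning set {Aa, Bb, Dd, Tt}:
  1. Pp → Bb ← Aa → Dd ← Ee — Bb:collider[open]; Aa:fork[blocks]; Dd:collider[open] ⇒ blocked
  2. Pp → Bb → Ee — Bb:chain[blocks] ⇒ blocked
  3. Pp → Dd ← Aa → Bb → Ee — Dd:collider[open]; Aa:fork[blocks]; Bb:chain[blocks] ⇒ blocked
  4. Pp → Dd ← Ee — Dd:collider[open] ⇒ active
At least one path is unblocked, so d-separation fails.

No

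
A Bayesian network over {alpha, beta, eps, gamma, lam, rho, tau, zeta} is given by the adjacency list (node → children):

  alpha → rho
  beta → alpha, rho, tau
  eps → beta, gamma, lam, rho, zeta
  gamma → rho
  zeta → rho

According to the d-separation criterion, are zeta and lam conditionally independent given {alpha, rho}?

Enumerating the 5 paths from zeta to lam and testing each for blocking by {alpha, rho}:
Path 1: zeta ← eps → lam
  eps is a fork and eps is not conditioned on — no node blocks this path, so it is active.
Path 2: zeta → rho ← eps → lam
  rho is a collider and rho is conditioned on, which opens it; eps is a fork and eps is not conditioned on — no node blocks this path, so it is active.
Path 3: zeta → rho ← beta ← eps → lam
  rho is a collider and rho is conditioned on, which opens it; beta is a chain and beta is not conditioned on; eps is a fork and eps is not conditioned on — no node blocks this path, so it is active.
Path 4: zeta → rho ← alpha ← beta ← eps → lam
  alpha is a chain here and alpha is conditioned on, so the path is blocked at alpha.
Path 5: zeta → rho ← gamma ← eps → lam
  rho is a collider and rho is conditioned on, which opens it; gamma is a chain and gamma is not conditioned on; eps is a fork and eps is not conditioned on — no node blocks this path, so it is active.
Because an active path exists, zeta and lam are not d-separated.

No — zeta and lam are not d-separated given {alpha, rho}.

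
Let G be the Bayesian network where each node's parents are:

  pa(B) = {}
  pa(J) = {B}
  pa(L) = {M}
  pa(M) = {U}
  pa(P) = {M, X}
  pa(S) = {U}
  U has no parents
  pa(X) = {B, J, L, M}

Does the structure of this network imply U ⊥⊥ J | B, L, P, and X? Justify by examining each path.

No

6 paths connect U and J; each must be blocked for d-separation to hold:
  1. U → M → P ← X ← J — M:chain[open]; P:collider[open]; X:chain[blocks] ⇒ blocked
  2. U → M → P ← X ← B → J — M:chain[open]; P:collider[open]; X:chain[blocks]; B:fork[blocks] ⇒ blocked
  3. U → M → X ← J — M:chain[open]; X:collider[open] ⇒ active
  4. U → M → X ← B → J — M:chain[open]; X:collider[open]; B:fork[blocks] ⇒ blocked
  5. U → M → L → X ← J — M:chain[open]; L:chain[blocks]; X:collider[open] ⇒ blocked
  6. U → M → L → X ← B → J — M:chain[open]; L:chain[blocks]; X:collider[open]; B:fork[blocks] ⇒ blocked
Because an active path exists, U and J are not d-separated.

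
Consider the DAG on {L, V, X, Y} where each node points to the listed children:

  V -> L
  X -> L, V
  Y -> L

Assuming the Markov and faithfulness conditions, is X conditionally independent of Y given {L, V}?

No

2 paths connect X and Y; each must be blocked for d-separation to hold:
  1. X → V → L ← Y — V:chain[blocks]; L:collider[open] ⇒ blocked
  2. X → L ← Y — L:collider[open] ⇒ active
Because an active path exists, X and Y are not d-separated.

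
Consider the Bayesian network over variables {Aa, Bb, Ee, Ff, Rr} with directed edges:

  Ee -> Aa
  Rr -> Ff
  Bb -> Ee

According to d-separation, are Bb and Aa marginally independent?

No

There is one path between Bb and Aa:
Path 1: Bb → Ee → Aa
  Ee is a chain and Ee is not conditioned on — no node blocks this path, so it is active.
Since the path Bb → Ee → Aa is active, Bb and Aa are not d-separated given ∅.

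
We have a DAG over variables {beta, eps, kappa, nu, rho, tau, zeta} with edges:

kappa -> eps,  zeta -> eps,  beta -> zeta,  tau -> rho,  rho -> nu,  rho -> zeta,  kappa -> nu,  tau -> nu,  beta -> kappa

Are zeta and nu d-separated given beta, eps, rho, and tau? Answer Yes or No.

No

Enumerating the 4 paths from zeta to nu and testing each for blocking by {beta, eps, rho, tau}:
Path 1: zeta ← rho → nu
  rho is a fork here and rho is conditioned on, so the path is blocked at rho.
Path 2: zeta ← rho ← tau → nu
  rho is a chain here and rho is conditioned on, so the path is blocked at rho.
Path 3: zeta ← beta → kappa → nu
  beta is a fork here and beta is conditioned on, so the path is blocked at beta.
Path 4: zeta → eps ← kappa → nu
  eps is a collider and eps is conditioned on, which opens it; kappa is a fork and kappa is not conditioned on — no node blocks this path, so it is active.
Because an active path exists, zeta and nu are not d-separated.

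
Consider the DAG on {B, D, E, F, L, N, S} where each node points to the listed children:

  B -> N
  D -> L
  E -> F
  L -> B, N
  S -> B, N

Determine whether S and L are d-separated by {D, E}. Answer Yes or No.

Yes — S and L are d-separated given {D, E}.

There are 4 undirected paths between S and L; checking each against the conditioning set {D, E}:
Path 1: S → B → N ← L
  N is a collider here and neither N nor any of its descendants is conditioned on, so the collider stays closed — the path is blocked at N.
Path 2: S → B ← L
  B is a collider here and neither B nor any of its descendants is conditioned on, so the collider stays closed — the path is blocked at B.
Path 3: S → N ← B ← L
  N is a collider here and neither N nor any of its descendants is conditioned on, so the collider stays closed — the path is blocked at N.
Path 4: S → N ← L
  N is a collider here and neither N nor any of its descendants is conditioned on, so the collider stays closed — the path is blocked at N.
Every path is blocked, so S and L are d-separated given {D, E}.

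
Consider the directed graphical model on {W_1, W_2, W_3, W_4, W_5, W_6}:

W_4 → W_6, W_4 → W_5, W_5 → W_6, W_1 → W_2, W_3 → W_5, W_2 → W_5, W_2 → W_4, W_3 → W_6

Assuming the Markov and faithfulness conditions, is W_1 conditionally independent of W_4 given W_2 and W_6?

Yes — W_1 and W_4 are d-separated given {W_2, W_6}.

We examine all 4 paths between W_1 and W_4:
Path 1: W_1 → W_2 → W_4
  W_2 is a chain here and W_2 is conditioned on, so the path is blocked at W_2.
Path 2: W_1 → W_2 → W_5 ← W_4
  W_2 is a chain here and W_2 is conditioned on, so the path is blocked at W_2.
Path 3: W_1 → W_2 → W_5 ← W_3 → W_6 ← W_4
  W_2 is a chain here and W_2 is conditioned on, so the path is blocked at W_2.
Path 4: W_1 → W_2 → W_5 → W_6 ← W_4
  W_2 is a chain here and W_2 is conditioned on, so the path is blocked at W_2.
Every path is blocked, so W_1 and W_4 are d-separated given {W_2, W_6}.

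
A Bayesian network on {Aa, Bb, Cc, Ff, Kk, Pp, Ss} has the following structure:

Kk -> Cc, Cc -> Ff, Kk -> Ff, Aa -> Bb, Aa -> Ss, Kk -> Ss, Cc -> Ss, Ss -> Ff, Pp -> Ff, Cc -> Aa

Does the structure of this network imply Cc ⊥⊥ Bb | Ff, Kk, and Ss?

No

We examine all 6 paths between Cc and Bb:
  1. Cc → Ss ← Aa → Bb — Ss:collider[open]; Aa:fork[open] ⇒ active
  2. Cc → Ff ← Ss ← Aa → Bb — Ff:collider[open]; Ss:chain[blocks]; Aa:fork[open] ⇒ blocked
  3. Cc → Ff ← Kk → Ss ← Aa → Bb — Ff:collider[open]; Kk:fork[blocks]; Ss:collider[open]; Aa:fork[open] ⇒ blocked
  4. Cc → Aa → Bb — Aa:chain[open] ⇒ active
  5. Cc ← Kk → Ss ← Aa → Bb — Kk:fork[blocks]; Ss:collider[open]; Aa:fork[open] ⇒ blocked
  6. Cc ← Kk → Ff ← Ss ← Aa → Bb — Kk:fork[blocks]; Ff:collider[open]; Ss:chain[blocks]; Aa:fork[open] ⇒ blocked
At least one path is unblocked, so d-separation fails.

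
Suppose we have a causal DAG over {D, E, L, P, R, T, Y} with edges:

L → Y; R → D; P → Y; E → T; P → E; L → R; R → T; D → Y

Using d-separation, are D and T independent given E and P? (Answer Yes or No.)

No

Enumerating the 4 paths from D to T and testing each for blocking by {E, P}:
Path 1: D ← R → T
  R is a fork and R is not conditioned on — no node blocks this path, so it is active.
Path 2: D ← R ← L → Y ← P → E → T
  Y is a collider here and neither Y nor any of its descendants is conditioned on, so the collider stays closed — the path is blocked at Y.
Path 3: D → Y ← P → E → T
  Y is a collider here and neither Y nor any of its descendants is conditioned on, so the collider stays closed — the path is blocked at Y.
Path 4: D → Y ← L → R → T
  Y is a collider here and neither Y nor any of its descendants is conditioned on, so the collider stays closed — the path is blocked at Y.
At least one path is unblocked, so d-separation fails.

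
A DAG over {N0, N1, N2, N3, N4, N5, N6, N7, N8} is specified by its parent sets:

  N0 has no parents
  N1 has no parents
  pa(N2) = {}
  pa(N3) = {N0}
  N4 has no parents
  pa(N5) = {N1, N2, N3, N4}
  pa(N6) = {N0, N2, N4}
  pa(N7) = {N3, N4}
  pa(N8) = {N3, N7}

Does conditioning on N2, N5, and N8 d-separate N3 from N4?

No

We examine all 6 paths between N3 and N4:
Path 1: N3 ← N0 → N6 ← N2 → N5 ← N4
  N6 is a collider here and neither N6 nor any of its descendants is conditioned on, so the collider stays closed — the path is blocked at N6.
Path 2: N3 ← N0 → N6 ← N4
  N6 is a collider here and neither N6 nor any of its descendants is conditioned on, so the collider stays closed — the path is blocked at N6.
Path 3: N3 → N5 ← N2 → N6 ← N4
  N2 is a fork here and N2 is conditioned on, so the path is blocked at N2.
Path 4: N3 → N5 ← N4
  N5 is a collider and N5 is conditioned on, which opens it — no node blocks this path, so it is active.
Path 5: N3 → N8 ← N7 ← N4
  N8 is a collider and N8 is conditioned on, which opens it; N7 is a chain and N7 is not conditioned on — no node blocks this path, so it is active.
Path 6: N3 → N7 ← N4
  N7 is a collider and its descendant N8 is conditioned on, which opens it — no node blocks this path, so it is active.
Because an active path exists, N3 and N4 are not d-separated.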